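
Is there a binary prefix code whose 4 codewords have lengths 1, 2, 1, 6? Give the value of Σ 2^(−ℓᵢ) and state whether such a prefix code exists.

With common denominator 2^6 = 64: Σ 2^(−ℓᵢ) = 32/64 + 16/64 + 32/64 + 1/64 = 81/64 = 1.265625.
Kraft's inequality requires Σ ≤ 1; here Σ = 1.265625 > 1, so no such prefix code exists.

1.265625; no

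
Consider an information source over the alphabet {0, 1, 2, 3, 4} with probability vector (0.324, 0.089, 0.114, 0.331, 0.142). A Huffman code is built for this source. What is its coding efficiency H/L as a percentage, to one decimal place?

Entropy H = −Σ p log₂ p ≈ 2.1224 bits.
Huffman merges: 89/1000+57/500→203/1000; 71/500+203/1000→69/200; 81/250+331/1000→131/200; 69/200+131/200→1. L = 2203/1000 ≈ 2.2030.
Efficiency = H/L = 2.1224/2.2030 = 96.3%.

96.3%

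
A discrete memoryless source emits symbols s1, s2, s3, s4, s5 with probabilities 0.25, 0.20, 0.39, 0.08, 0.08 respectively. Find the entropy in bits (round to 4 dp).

H = −Σ pᵢ log₂ pᵢ.
−0.25·log₂(0.25) = 0.5000
−0.20·log₂(0.20) = 0.4644
−0.39·log₂(0.39) = 0.5298
−0.08·log₂(0.08) = 0.2915
−0.08·log₂(0.08) = 0.2915
Sum ≈ 2.0772 → 2.0772 bits.

2.0772 bits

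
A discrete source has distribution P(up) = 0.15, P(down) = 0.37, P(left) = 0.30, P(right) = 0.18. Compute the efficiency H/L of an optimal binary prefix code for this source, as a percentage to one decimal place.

Entropy H = −Σ p log₂ p ≈ 1.9077 bits.
Huffman merges: 3/20+9/50→33/100; 3/10+33/100→63/100; 37/100+63/100→1. L = 49/25 ≈ 1.9600.
Efficiency = H/L = 1.9077/1.9600 = 97.3%.

97.3%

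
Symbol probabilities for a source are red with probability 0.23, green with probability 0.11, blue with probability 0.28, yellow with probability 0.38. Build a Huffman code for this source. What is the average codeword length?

1.96 bits/symbol

Repeatedly combine the two least-probable nodes; the expected code length is the sum of the merged weights.
merge 11/100 + 23/100 → 17/50
merge 7/25 + 17/50 → 31/50
merge 19/50 + 31/50 → 1
L = 17/50 + 31/50 + 1 = 49/25 = 1.96 bits/symbol.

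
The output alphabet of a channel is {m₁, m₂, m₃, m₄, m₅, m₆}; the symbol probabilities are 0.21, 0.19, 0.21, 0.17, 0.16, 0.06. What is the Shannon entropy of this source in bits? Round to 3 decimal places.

2.502 bits

H = −Σ pᵢ log₂ pᵢ.
−0.21·log₂(0.21) = 0.4728
−0.19·log₂(0.19) = 0.4552
−0.21·log₂(0.21) = 0.4728
−0.17·log₂(0.17) = 0.4346
−0.16·log₂(0.16) = 0.4230
−0.06·log₂(0.06) = 0.2435
Sum ≈ 2.5020 → 2.502 bits.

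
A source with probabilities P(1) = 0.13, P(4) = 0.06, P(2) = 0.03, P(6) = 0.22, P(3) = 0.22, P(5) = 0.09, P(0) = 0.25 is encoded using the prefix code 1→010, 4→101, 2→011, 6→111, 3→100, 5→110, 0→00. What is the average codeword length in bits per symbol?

L̄ = Σ pᵢ·ℓᵢ = 0.13·3 + 0.06·3 + 0.03·3 + 0.22·3 + 0.22·3 + 0.09·3 + 0.25·2 = 2.75 bits/symbol.

2.75 bits/symbol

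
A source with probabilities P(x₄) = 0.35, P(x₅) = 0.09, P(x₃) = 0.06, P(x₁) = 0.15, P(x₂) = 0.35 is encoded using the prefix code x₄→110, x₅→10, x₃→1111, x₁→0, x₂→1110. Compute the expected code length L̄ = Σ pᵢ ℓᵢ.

3.02 bits/symbol

L̄ = Σ pᵢ·ℓᵢ = 0.35·3 + 0.09·2 + 0.06·4 + 0.15·1 + 0.35·4 = 3.02 bits/symbol.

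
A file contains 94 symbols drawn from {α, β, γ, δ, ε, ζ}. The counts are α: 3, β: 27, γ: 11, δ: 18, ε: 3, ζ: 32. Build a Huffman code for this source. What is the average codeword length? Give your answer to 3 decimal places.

Probabilities are the counts divided by 94.
Repeatedly combine the two least-probable nodes; the expected code length is the sum of the merged weights.
merge 3/94 + 3/94 → 3/47
merge 3/47 + 11/94 → 17/94
merge 17/94 + 9/47 → 35/94
merge 27/94 + 16/47 → 59/94
merge 35/94 + 59/94 → 1
L = 3/47 + 17/94 + 35/94 + 59/94 + 1 = 211/94 ≈ 2.245 bits/symbol.

2.245 bits/symbol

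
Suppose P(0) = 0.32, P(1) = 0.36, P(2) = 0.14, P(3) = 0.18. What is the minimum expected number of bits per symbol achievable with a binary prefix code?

Repeatedly combine the two least-probable nodes; the expected code length is the sum of the merged weights.
merge 7/50 + 9/50 → 8/25
merge 8/25 + 8/25 → 16/25
merge 9/25 + 16/25 → 1
L = 8/25 + 16/25 + 1 = 49/25 = 1.96 bits/symbol.

1.96 bits/symbol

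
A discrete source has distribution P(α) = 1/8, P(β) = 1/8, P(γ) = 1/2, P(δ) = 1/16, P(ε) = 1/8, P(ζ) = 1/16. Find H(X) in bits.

2.125 bits

Each probability is a power of 1/2, so log₂(1/p) is an integer.
H = Σ p·log₂(1/p) = 1/8·3 + 1/8·3 + 1/2·1 + 1/16·4 + 1/8·3 + 1/16·4 = 2.125 bits.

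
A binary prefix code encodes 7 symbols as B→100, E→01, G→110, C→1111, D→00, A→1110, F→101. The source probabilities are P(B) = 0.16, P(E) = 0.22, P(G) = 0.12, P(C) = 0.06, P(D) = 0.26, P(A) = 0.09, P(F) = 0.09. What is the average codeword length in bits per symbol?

2.67 bits/symbol

L̄ = Σ pᵢ·ℓᵢ = 0.16·3 + 0.22·2 + 0.12·3 + 0.06·4 + 0.26·2 + 0.09·4 + 0.09·3 = 2.67 bits/symbol.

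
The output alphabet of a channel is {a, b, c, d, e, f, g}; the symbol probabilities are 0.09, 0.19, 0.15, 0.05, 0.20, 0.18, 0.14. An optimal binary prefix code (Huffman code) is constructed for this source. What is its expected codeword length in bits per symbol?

2.75 bits/symbol

Repeatedly combine the two least-probable nodes; the expected code length is the sum of the merged weights.
merge 1/20 + 9/100 → 7/50
merge 7/50 + 7/50 → 7/25
merge 3/20 + 9/50 → 33/100
merge 19/100 + 1/5 → 39/100
merge 7/25 + 33/100 → 61/100
merge 39/100 + 61/100 → 1
L = 7/50 + 7/25 + 33/100 + 39/100 + 61/100 + 1 = 11/4 = 2.75 bits/symbol.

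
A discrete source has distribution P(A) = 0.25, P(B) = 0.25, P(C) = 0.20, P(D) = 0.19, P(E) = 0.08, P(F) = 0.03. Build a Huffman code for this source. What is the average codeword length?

Repeatedly combine the two least-probable nodes; the expected code length is the sum of the merged weights.
merge 3/100 + 2/25 → 11/100
merge 11/100 + 19/100 → 3/10
merge 1/5 + 1/4 → 9/20
merge 1/4 + 3/10 → 11/20
merge 9/20 + 11/20 → 1
L = 11/100 + 3/10 + 9/20 + 11/20 + 1 = 241/100 = 2.41 bits/symbol.

2.41 bits/symbol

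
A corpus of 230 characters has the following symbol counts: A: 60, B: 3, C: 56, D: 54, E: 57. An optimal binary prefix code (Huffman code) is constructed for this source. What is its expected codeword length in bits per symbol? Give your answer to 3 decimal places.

Probabilities are the counts divided by 230.
Repeatedly combine the two least-probable nodes; the expected code length is the sum of the merged weights.
merge 3/230 + 27/115 → 57/230
merge 28/115 + 57/230 → 113/230
merge 57/230 + 6/23 → 117/230
merge 113/230 + 117/230 → 1
L = 57/230 + 113/230 + 117/230 + 1 = 517/230 ≈ 2.248 bits/symbol.

2.248 bits/symbol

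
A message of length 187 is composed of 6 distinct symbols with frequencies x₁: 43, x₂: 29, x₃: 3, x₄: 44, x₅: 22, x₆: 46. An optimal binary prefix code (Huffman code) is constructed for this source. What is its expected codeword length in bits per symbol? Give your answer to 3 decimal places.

2.422 bits/symbol

Probabilities are the counts divided by 187.
Repeatedly combine the two least-probable nodes; the expected code length is the sum of the merged weights.
merge 3/187 + 2/17 → 25/187
merge 25/187 + 29/187 → 54/187
merge 43/187 + 4/17 → 87/187
merge 46/187 + 54/187 → 100/187
merge 87/187 + 100/187 → 1
L = 25/187 + 54/187 + 87/187 + 100/187 + 1 = 453/187 ≈ 2.422 bits/symbol.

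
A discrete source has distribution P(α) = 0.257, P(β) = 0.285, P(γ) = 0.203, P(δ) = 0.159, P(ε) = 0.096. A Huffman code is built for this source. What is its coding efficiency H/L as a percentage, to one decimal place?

Entropy H = −Σ p log₂ p ≈ 2.2332 bits.
Huffman merges: 12/125+159/1000→51/200; 203/1000+51/200→229/500; 257/1000+57/200→271/500; 229/500+271/500→1. L = 451/200 ≈ 2.2550.
Efficiency = H/L = 2.2332/2.2550 = 99.0%.

99.0%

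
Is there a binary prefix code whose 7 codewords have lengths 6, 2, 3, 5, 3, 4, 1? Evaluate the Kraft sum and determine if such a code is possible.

With common denominator 2^6 = 64: Σ 2^(−ℓᵢ) = 1/64 + 16/64 + 8/64 + 2/64 + 8/64 + 4/64 + 32/64 = 71/64 = 1.109375.
Kraft's inequality requires Σ ≤ 1; here Σ = 1.109375 > 1, so no such prefix code exists.

1.109375; no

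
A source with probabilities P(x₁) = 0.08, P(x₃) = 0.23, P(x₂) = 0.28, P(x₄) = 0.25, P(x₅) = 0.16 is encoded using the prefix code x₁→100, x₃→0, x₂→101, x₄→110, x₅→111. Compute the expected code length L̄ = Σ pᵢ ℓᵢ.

L̄ = Σ pᵢ·ℓᵢ = 0.08·3 + 0.23·1 + 0.28·3 + 0.25·3 + 0.16·3 = 2.54 bits/symbol.

2.54 bits/symbol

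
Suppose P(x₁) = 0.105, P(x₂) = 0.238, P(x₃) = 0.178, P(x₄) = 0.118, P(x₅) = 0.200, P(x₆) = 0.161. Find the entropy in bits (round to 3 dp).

2.530 bits

H = −Σ pᵢ log₂ pᵢ.
−0.105·log₂(0.105) = 0.3414
−0.238·log₂(0.238) = 0.4929
−0.178·log₂(0.178) = 0.4432
−0.118·log₂(0.118) = 0.3638
−0.200·log₂(0.200) = 0.4644
−0.161·log₂(0.161) = 0.4242
Sum ≈ 2.5299 → 2.530 bits.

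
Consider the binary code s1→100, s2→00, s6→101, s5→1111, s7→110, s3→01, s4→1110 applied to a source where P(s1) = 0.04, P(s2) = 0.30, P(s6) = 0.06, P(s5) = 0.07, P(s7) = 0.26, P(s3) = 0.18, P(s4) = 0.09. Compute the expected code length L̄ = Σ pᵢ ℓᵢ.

L̄ = Σ pᵢ·ℓᵢ = 0.04·3 + 0.30·2 + 0.06·3 + 0.07·4 + 0.26·3 + 0.18·2 + 0.09·4 = 2.68 bits/symbol.

2.68 bits/symbol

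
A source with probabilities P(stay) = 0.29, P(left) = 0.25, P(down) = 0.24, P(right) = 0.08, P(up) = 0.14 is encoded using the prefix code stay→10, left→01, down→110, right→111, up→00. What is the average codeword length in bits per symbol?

2.32 bits/symbol

L̄ = Σ pᵢ·ℓᵢ = 0.29·2 + 0.25·2 + 0.24·3 + 0.08·3 + 0.14·2 = 2.32 bits/symbol.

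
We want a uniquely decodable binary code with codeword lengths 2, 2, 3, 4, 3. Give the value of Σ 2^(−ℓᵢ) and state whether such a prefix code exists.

With common denominator 2^4 = 16: Σ 2^(−ℓᵢ) = 4/16 + 4/16 + 2/16 + 1/16 + 2/16 = 13/16 = 0.8125.
Kraft's inequality requires Σ ≤ 1; here Σ = 0.8125 ≤ 1, so such a prefix code exists.

0.8125; yes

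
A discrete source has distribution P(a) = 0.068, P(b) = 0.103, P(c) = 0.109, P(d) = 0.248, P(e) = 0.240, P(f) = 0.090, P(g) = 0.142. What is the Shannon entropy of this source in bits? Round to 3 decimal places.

2.656 bits

H = −Σ pᵢ log₂ pᵢ.
−0.068·log₂(0.068) = 0.2637
−0.103·log₂(0.103) = 0.3378
−0.109·log₂(0.109) = 0.3485
−0.248·log₂(0.248) = 0.4989
−0.240·log₂(0.240) = 0.4941
−0.090·log₂(0.090) = 0.3127
−0.142·log₂(0.142) = 0.3999
Sum ≈ 2.6556 → 2.656 bits.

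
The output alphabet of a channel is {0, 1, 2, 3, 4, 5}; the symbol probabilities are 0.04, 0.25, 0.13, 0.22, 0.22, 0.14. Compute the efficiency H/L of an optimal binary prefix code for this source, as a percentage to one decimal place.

Entropy H = −Σ p log₂ p ≈ 2.4267 bits.
Huffman merges: 1/25+13/100→17/100; 7/50+17/100→31/100; 11/50+11/50→11/25; 1/4+31/100→14/25; 11/25+14/25→1. L = 62/25 ≈ 2.4800.
Efficiency = H/L = 2.4267/2.4800 = 97.8%.

97.8%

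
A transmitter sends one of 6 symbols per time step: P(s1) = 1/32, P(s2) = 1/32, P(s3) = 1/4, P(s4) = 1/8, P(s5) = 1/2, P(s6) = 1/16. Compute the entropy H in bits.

Each probability is a power of 1/2, so log₂(1/p) is an integer.
H = Σ p·log₂(1/p) = 1/32·5 + 1/32·5 + 1/4·2 + 1/8·3 + 1/2·1 + 1/16·4 = 1.9375 bits.

1.9375 bits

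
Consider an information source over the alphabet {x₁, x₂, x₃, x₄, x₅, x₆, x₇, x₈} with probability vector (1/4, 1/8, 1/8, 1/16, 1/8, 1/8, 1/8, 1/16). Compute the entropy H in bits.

Each probability is a power of 1/2, so log₂(1/p) is an integer.
H = Σ p·log₂(1/p) = 1/4·2 + 1/8·3 + 1/8·3 + 1/16·4 + 1/8·3 + 1/8·3 + 1/8·3 + 1/16·4 = 2.875 bits.

2.875 bits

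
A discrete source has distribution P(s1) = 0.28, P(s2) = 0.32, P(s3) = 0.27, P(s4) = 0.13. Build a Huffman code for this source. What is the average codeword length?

Repeatedly combine the two least-probable nodes; the expected code length is the sum of the merged weights.
merge 13/100 + 27/100 → 2/5
merge 7/25 + 8/25 → 3/5
merge 2/5 + 3/5 → 1
L = 2/5 + 3/5 + 1 = 2 bits/symbol.

2 bits/symbol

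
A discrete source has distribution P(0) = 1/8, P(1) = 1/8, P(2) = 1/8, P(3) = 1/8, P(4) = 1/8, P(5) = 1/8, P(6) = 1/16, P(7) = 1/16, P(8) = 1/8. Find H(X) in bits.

3.125 bits

Each probability is a power of 1/2, so log₂(1/p) is an integer.
H = Σ p·log₂(1/p) = 1/8·3 + 1/8·3 + 1/8·3 + 1/8·3 + 1/8·3 + 1/8·3 + 1/16·4 + 1/16·4 + 1/8·3 = 3.125 bits.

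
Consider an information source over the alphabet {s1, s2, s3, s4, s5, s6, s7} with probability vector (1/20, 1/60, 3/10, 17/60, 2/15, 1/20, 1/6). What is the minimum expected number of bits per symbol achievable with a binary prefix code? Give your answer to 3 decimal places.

2.433 bits/symbol

Repeatedly combine the two least-probable nodes; the expected code length is the sum of the merged weights.
merge 1/60 + 1/20 → 1/15
merge 1/20 + 1/15 → 7/60
merge 7/60 + 2/15 → 1/4
merge 1/6 + 1/4 → 5/12
merge 17/60 + 3/10 → 7/12
merge 5/12 + 7/12 → 1
L = 1/15 + 7/60 + 1/4 + 5/12 + 7/12 + 1 = 73/30 ≈ 2.433 bits/symbol.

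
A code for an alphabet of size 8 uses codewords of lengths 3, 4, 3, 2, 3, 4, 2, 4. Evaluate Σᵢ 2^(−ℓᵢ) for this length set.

1.0625

With common denominator 2^4 = 16: Σ 2^(−ℓᵢ) = 2/16 + 1/16 + 2/16 + 4/16 + 2/16 + 1/16 + 4/16 + 1/16 = 17/16 = 1.0625.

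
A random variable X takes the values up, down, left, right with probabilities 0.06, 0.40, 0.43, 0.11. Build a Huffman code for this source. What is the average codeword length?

1.74 bits/symbol

Repeatedly combine the two least-probable nodes; the expected code length is the sum of the merged weights.
merge 3/50 + 11/100 → 17/100
merge 17/100 + 2/5 → 57/100
merge 43/100 + 57/100 → 1
L = 17/100 + 57/100 + 1 = 87/50 = 1.74 bits/symbol.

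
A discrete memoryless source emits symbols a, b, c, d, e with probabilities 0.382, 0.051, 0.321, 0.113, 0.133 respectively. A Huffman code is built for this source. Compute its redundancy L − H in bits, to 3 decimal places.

0.061 bits

Entropy H = −Σ p log₂ p ≈ 2.0181 bits.
Huffman merges: 51/1000+113/1000→41/250; 133/1000+41/250→297/1000; 297/1000+321/1000→309/500; 191/500+309/500→1. L = 2079/1000 ≈ 2.0790.
L − H = 2.0790 − 2.0181 = 0.061 bits.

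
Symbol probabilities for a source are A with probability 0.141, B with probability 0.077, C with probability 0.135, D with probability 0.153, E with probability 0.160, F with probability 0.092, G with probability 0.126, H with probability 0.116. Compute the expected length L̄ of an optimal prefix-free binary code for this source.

3 bits/symbol

Repeatedly combine the two least-probable nodes; the expected code length is the sum of the merged weights.
merge 77/1000 + 23/250 → 169/1000
merge 29/250 + 63/500 → 121/500
merge 27/200 + 141/1000 → 69/250
merge 153/1000 + 4/25 → 313/1000
merge 169/1000 + 121/500 → 411/1000
merge 69/250 + 313/1000 → 589/1000
merge 411/1000 + 589/1000 → 1
L = 169/1000 + 121/500 + 69/250 + 313/1000 + 411/1000 + 589/1000 + 1 = 3 bits/symbol.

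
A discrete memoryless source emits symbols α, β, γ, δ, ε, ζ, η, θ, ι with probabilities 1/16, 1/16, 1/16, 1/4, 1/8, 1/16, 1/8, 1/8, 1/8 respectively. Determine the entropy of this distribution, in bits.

3 bits

Each probability is a power of 1/2, so log₂(1/p) is an integer.
H = Σ p·log₂(1/p) = 1/16·4 + 1/16·4 + 1/16·4 + 1/4·2 + 1/8·3 + 1/16·4 + 1/8·3 + 1/8·3 + 1/8·3 = 3 bits.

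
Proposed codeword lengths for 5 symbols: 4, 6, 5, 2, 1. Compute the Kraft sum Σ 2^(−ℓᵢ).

0.859375

With common denominator 2^6 = 64: Σ 2^(−ℓᵢ) = 4/64 + 1/64 + 2/64 + 16/64 + 32/64 = 55/64 = 0.859375.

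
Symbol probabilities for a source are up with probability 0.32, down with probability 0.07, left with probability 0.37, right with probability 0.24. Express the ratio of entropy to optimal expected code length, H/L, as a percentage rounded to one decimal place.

93.8%

Entropy H = −Σ p log₂ p ≈ 1.8195 bits.
Huffman merges: 7/100+6/25→31/100; 31/100+8/25→63/100; 37/100+63/100→1. L = 97/50 ≈ 1.9400.
Efficiency = H/L = 1.8195/1.9400 = 93.8%.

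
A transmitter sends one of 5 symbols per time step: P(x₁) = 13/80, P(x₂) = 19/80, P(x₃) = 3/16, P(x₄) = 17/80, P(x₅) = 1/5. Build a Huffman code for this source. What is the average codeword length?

2.35 bits/symbol

Repeatedly combine the two least-probable nodes; the expected code length is the sum of the merged weights.
merge 13/80 + 3/16 → 7/20
merge 1/5 + 17/80 → 33/80
merge 19/80 + 7/20 → 47/80
merge 33/80 + 47/80 → 1
L = 7/20 + 33/80 + 47/80 + 1 = 47/20 = 2.35 bits/symbol.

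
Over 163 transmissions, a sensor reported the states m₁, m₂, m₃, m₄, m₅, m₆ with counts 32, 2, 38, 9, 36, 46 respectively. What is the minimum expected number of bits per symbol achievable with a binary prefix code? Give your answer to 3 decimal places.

2.331 bits/symbol

Probabilities are the counts divided by 163.
Repeatedly combine the two least-probable nodes; the expected code length is the sum of the merged weights.
merge 2/163 + 9/163 → 11/163
merge 11/163 + 32/163 → 43/163
merge 36/163 + 38/163 → 74/163
merge 43/163 + 46/163 → 89/163
merge 74/163 + 89/163 → 1
L = 11/163 + 43/163 + 74/163 + 89/163 + 1 = 380/163 ≈ 2.331 bits/symbol.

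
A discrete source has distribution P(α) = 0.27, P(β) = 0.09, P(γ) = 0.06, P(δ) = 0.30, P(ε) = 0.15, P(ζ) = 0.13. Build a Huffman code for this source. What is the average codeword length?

2.43 bits/symbol

Repeatedly combine the two least-probable nodes; the expected code length is the sum of the merged weights.
merge 3/50 + 9/100 → 3/20
merge 13/100 + 3/20 → 7/25
merge 3/20 + 27/100 → 21/50
merge 7/25 + 3/10 → 29/50
merge 21/50 + 29/50 → 1
L = 3/20 + 7/25 + 21/50 + 29/50 + 1 = 243/100 = 2.43 bits/symbol.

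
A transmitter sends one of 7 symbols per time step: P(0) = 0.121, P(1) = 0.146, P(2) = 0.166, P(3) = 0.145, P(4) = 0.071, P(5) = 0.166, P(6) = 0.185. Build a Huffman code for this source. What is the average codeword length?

Repeatedly combine the two least-probable nodes; the expected code length is the sum of the merged weights.
merge 71/1000 + 121/1000 → 24/125
merge 29/200 + 73/500 → 291/1000
merge 83/500 + 83/500 → 83/250
merge 37/200 + 24/125 → 377/1000
merge 291/1000 + 83/250 → 623/1000
merge 377/1000 + 623/1000 → 1
L = 24/125 + 291/1000 + 83/250 + 377/1000 + 623/1000 + 1 = 563/200 = 2.815 bits/symbol.

2.815 bits/symbol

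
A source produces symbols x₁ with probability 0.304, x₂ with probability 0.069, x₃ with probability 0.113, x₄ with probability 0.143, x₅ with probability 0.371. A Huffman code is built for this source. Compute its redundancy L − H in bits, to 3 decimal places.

Entropy H = −Σ p log₂ p ≈ 2.0758 bits.
Huffman merges: 69/1000+113/1000→91/500; 143/1000+91/500→13/40; 38/125+13/40→629/1000; 371/1000+629/1000→1. L = 267/125 ≈ 2.1360.
L − H = 2.1360 − 2.0758 = 0.060 bits.

0.060 bits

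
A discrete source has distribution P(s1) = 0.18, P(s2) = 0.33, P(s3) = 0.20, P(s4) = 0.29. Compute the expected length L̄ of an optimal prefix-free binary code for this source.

2 bits/symbol

Repeatedly combine the two least-probable nodes; the expected code length is the sum of the merged weights.
merge 9/50 + 1/5 → 19/50
merge 29/100 + 33/100 → 31/50
merge 19/50 + 31/50 → 1
L = 19/50 + 31/50 + 1 = 2 bits/symbol.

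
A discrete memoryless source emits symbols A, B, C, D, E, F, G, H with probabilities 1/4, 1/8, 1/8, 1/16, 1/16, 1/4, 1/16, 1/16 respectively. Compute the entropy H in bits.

Each probability is a power of 1/2, so log₂(1/p) is an integer.
H = Σ p·log₂(1/p) = 1/4·2 + 1/8·3 + 1/8·3 + 1/16·4 + 1/16·4 + 1/4·2 + 1/16·4 + 1/16·4 = 2.75 bits.

2.75 bits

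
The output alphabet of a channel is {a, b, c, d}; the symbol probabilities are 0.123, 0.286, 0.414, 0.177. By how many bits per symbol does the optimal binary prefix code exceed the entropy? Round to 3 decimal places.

Entropy H = −Σ p log₂ p ≈ 1.8573 bits.
Huffman merges: 123/1000+177/1000→3/10; 143/500+3/10→293/500; 207/500+293/500→1. L = 943/500 ≈ 1.8860.
L − H = 1.8860 − 1.8573 = 0.029 bits.

0.029 bits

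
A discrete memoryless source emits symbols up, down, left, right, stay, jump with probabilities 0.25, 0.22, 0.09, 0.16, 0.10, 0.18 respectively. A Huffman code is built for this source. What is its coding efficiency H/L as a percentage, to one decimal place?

98.6%

Entropy H = −Σ p log₂ p ≈ 2.4937 bits.
Huffman merges: 9/100+1/10→19/100; 4/25+9/50→17/50; 19/100+11/50→41/100; 1/4+17/50→59/100; 41/100+59/100→1. L = 253/100 ≈ 2.5300.
Efficiency = H/L = 2.4937/2.5300 = 98.6%.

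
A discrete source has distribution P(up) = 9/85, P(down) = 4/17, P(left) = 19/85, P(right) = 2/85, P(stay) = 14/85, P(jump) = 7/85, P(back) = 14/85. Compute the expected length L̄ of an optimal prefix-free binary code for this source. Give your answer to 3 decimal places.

Repeatedly combine the two least-probable nodes; the expected code length is the sum of the merged weights.
merge 2/85 + 7/85 → 9/85
merge 9/85 + 9/85 → 18/85
merge 14/85 + 14/85 → 28/85
merge 18/85 + 19/85 → 37/85
merge 4/17 + 28/85 → 48/85
merge 37/85 + 48/85 → 1
L = 9/85 + 18/85 + 28/85 + 37/85 + 48/85 + 1 = 45/17 ≈ 2.647 bits/symbol.

2.647 bits/symbol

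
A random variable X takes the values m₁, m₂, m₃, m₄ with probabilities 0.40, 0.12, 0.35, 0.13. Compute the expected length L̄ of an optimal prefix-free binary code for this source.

1.85 bits/symbol

Repeatedly combine the two least-probable nodes; the expected code length is the sum of the merged weights.
merge 3/25 + 13/100 → 1/4
merge 1/4 + 7/20 → 3/5
merge 2/5 + 3/5 → 1
L = 1/4 + 3/5 + 1 = 37/20 = 1.85 bits/symbol.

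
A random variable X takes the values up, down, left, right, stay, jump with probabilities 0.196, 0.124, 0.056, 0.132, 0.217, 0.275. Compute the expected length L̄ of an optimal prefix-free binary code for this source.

Repeatedly combine the two least-probable nodes; the expected code length is the sum of the merged weights.
merge 7/125 + 31/250 → 9/50
merge 33/250 + 9/50 → 39/125
merge 49/250 + 217/1000 → 413/1000
merge 11/40 + 39/125 → 587/1000
merge 413/1000 + 587/1000 → 1
L = 9/50 + 39/125 + 413/1000 + 587/1000 + 1 = 623/250 = 2.492 bits/symbol.

2.492 bits/symbol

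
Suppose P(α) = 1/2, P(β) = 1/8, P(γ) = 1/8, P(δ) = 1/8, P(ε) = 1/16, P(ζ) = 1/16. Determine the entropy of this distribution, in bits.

2.125 bits

Each probability is a power of 1/2, so log₂(1/p) is an integer.
H = Σ p·log₂(1/p) = 1/2·1 + 1/8·3 + 1/8·3 + 1/8·3 + 1/16·4 + 1/16·4 = 2.125 bits.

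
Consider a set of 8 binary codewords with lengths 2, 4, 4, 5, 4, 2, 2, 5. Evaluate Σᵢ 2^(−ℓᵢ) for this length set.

1

With common denominator 2^5 = 32: Σ 2^(−ℓᵢ) = 8/32 + 2/32 + 2/32 + 1/32 + 2/32 + 8/32 + 8/32 + 1/32 = 32/32 = 1.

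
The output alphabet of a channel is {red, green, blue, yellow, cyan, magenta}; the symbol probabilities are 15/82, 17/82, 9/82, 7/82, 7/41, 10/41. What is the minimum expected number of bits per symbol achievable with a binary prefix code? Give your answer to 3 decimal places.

2.549 bits/symbol

Repeatedly combine the two least-probable nodes; the expected code length is the sum of the merged weights.
merge 7/82 + 9/82 → 8/41
merge 7/41 + 15/82 → 29/82
merge 8/41 + 17/82 → 33/82
merge 10/41 + 29/82 → 49/82
merge 33/82 + 49/82 → 1
L = 8/41 + 29/82 + 33/82 + 49/82 + 1 = 209/82 ≈ 2.549 bits/symbol.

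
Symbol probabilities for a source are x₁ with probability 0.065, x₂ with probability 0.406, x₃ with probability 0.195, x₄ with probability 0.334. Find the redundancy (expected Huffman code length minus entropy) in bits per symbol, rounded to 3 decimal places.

0.081 bits

Entropy H = −Σ p log₂ p ≈ 1.7726 bits.
Huffman merges: 13/200+39/200→13/50; 13/50+167/500→297/500; 203/500+297/500→1. L = 927/500 ≈ 1.8540.
L − H = 1.8540 − 1.7726 = 0.081 bits.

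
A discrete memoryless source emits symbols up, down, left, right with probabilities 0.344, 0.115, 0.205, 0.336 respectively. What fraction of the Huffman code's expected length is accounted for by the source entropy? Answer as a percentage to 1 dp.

95.4%

Entropy H = −Σ p log₂ p ≈ 1.8858 bits.
Huffman merges: 23/200+41/200→8/25; 8/25+42/125→82/125; 43/125+82/125→1. L = 247/125 ≈ 1.9760.
Efficiency = H/L = 1.8858/1.9760 = 95.4%.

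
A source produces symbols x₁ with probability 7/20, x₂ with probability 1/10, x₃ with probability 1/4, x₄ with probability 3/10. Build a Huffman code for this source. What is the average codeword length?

2 bits/symbol

Repeatedly combine the two least-probable nodes; the expected code length is the sum of the merged weights.
merge 1/10 + 1/4 → 7/20
merge 3/10 + 7/20 → 13/20
merge 7/20 + 13/20 → 1
L = 7/20 + 13/20 + 1 = 2 bits/symbol.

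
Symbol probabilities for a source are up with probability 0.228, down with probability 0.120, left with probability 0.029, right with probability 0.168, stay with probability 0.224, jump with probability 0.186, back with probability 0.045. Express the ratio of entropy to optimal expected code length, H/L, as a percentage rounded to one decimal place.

Entropy H = −Σ p log₂ p ≈ 2.5700 bits.
Huffman merges: 29/1000+9/200→37/500; 37/500+3/25→97/500; 21/125+93/500→177/500; 97/500+28/125→209/500; 57/250+177/500→291/500; 209/500+291/500→1. L = 1311/500 ≈ 2.6220.
Efficiency = H/L = 2.5700/2.6220 = 98.0%.

98.0%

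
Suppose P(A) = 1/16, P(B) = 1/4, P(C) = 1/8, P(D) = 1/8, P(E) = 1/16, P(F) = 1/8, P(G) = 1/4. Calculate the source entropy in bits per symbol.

2.625 bits

Each probability is a power of 1/2, so log₂(1/p) is an integer.
H = Σ p·log₂(1/p) = 1/16·4 + 1/4·2 + 1/8·3 + 1/8·3 + 1/16·4 + 1/8·3 + 1/4·2 = 2.625 bits.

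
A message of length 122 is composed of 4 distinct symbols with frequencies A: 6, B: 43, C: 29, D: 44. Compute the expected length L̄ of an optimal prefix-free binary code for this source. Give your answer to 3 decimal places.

1.926 bits/symbol

Probabilities are the counts divided by 122.
Repeatedly combine the two least-probable nodes; the expected code length is the sum of the merged weights.
merge 3/61 + 29/122 → 35/122
merge 35/122 + 43/122 → 39/61
merge 22/61 + 39/61 → 1
L = 35/122 + 39/61 + 1 = 235/122 ≈ 1.926 bits/symbol.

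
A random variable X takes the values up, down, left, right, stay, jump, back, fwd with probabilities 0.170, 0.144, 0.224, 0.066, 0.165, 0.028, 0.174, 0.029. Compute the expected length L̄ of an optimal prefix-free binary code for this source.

2.782 bits/symbol

Repeatedly combine the two least-probable nodes; the expected code length is the sum of the merged weights.
merge 7/250 + 29/1000 → 57/1000
merge 57/1000 + 33/500 → 123/1000
merge 123/1000 + 18/125 → 267/1000
merge 33/200 + 17/100 → 67/200
merge 87/500 + 28/125 → 199/500
merge 267/1000 + 67/200 → 301/500
merge 199/500 + 301/500 → 1
L = 57/1000 + 123/1000 + 267/1000 + 67/200 + 199/500 + 301/500 + 1 = 1391/500 = 2.782 bits/symbol.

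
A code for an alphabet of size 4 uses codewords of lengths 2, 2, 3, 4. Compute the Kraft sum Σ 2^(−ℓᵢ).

0.6875

With common denominator 2^4 = 16: Σ 2^(−ℓᵢ) = 4/16 + 4/16 + 2/16 + 1/16 = 11/16 = 0.6875.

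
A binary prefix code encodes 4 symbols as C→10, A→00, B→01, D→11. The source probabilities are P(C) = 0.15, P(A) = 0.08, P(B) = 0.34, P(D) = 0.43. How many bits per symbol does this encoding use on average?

L̄ = Σ pᵢ·ℓᵢ = 0.15·2 + 0.08·2 + 0.34·2 + 0.43·2 = 2 bits/symbol.

2 bits/symbol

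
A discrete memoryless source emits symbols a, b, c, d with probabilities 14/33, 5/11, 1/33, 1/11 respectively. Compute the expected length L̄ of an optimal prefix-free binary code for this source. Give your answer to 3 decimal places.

1.667 bits/symbol

Repeatedly combine the two least-probable nodes; the expected code length is the sum of the merged weights.
merge 1/33 + 1/11 → 4/33
merge 4/33 + 14/33 → 6/11
merge 5/11 + 6/11 → 1
L = 4/33 + 6/11 + 1 = 5/3 ≈ 1.667 bits/symbol.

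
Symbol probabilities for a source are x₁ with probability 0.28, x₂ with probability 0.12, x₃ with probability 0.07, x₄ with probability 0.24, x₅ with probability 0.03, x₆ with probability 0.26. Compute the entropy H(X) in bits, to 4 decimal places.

2.3010 bits

H = −Σ pᵢ log₂ pᵢ.
−0.28·log₂(0.28) = 0.5142
−0.12·log₂(0.12) = 0.3671
−0.07·log₂(0.07) = 0.2686
−0.24·log₂(0.24) = 0.4941
−0.03·log₂(0.03) = 0.1518
−0.26·log₂(0.26) = 0.5053
Sum ≈ 2.3010 → 2.3010 bits.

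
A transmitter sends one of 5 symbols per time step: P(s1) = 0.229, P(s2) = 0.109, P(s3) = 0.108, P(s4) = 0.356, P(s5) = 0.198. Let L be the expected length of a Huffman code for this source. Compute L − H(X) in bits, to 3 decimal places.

0.042 bits

Entropy H = −Σ p log₂ p ≈ 2.1754 bits.
Huffman merges: 27/250+109/1000→217/1000; 99/500+217/1000→83/200; 229/1000+89/250→117/200; 83/200+117/200→1. L = 2217/1000 ≈ 2.2170.
L − H = 2.2170 − 2.1754 = 0.042 bits.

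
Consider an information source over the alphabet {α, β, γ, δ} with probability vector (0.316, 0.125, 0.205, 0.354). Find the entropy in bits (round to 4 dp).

1.8992 bits

H = −Σ pᵢ log₂ pᵢ.
−0.316·log₂(0.316) = 0.5252
−0.125·log₂(0.125) = 0.3750
−0.205·log₂(0.205) = 0.4687
−0.354·log₂(0.354) = 0.5304
Sum ≈ 1.8992 → 1.8992 bits.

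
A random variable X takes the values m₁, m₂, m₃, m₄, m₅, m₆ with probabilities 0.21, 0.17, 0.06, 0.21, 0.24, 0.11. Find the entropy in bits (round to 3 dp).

2.468 bits

H = −Σ pᵢ log₂ pᵢ.
−0.21·log₂(0.21) = 0.4728
−0.17·log₂(0.17) = 0.4346
−0.06·log₂(0.06) = 0.2435
−0.21·log₂(0.21) = 0.4728
−0.24·log₂(0.24) = 0.4941
−0.11·log₂(0.11) = 0.3503
Sum ≈ 2.4682 → 2.468 bits.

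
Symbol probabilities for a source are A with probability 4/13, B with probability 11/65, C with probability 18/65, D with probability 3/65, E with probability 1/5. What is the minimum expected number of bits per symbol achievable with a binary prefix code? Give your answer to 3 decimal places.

2.215 bits/symbol

Repeatedly combine the two least-probable nodes; the expected code length is the sum of the merged weights.
merge 3/65 + 11/65 → 14/65
merge 1/5 + 14/65 → 27/65
merge 18/65 + 4/13 → 38/65
merge 27/65 + 38/65 → 1
L = 14/65 + 27/65 + 38/65 + 1 = 144/65 ≈ 2.215 bits/symbol.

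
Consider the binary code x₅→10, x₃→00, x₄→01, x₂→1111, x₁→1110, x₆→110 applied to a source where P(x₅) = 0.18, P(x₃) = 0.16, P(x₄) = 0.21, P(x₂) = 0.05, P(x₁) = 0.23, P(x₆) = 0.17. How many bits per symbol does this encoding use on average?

2.73 bits/symbol

L̄ = Σ pᵢ·ℓᵢ = 0.18·2 + 0.16·2 + 0.21·2 + 0.05·4 + 0.23·4 + 0.17·3 = 2.73 bits/symbol.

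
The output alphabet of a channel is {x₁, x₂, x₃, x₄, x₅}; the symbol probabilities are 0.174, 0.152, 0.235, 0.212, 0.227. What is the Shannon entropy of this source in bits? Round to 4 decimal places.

2.3031 bits

H = −Σ pᵢ log₂ pᵢ.
−0.174·log₂(0.174) = 0.4390
−0.152·log₂(0.152) = 0.4131
−0.235·log₂(0.235) = 0.4910
−0.212·log₂(0.212) = 0.4744
−0.227·log₂(0.227) = 0.4856
Sum ≈ 2.3031 → 2.3031 bits.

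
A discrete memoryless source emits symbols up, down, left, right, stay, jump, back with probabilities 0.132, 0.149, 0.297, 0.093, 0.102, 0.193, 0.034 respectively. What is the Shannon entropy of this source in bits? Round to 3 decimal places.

2.594 bits

H = −Σ pᵢ log₂ pᵢ.
−0.132·log₂(0.132) = 0.3856
−0.149·log₂(0.149) = 0.4092
−0.297·log₂(0.297) = 0.5202
−0.093·log₂(0.093) = 0.3187
−0.102·log₂(0.102) = 0.3359
−0.193·log₂(0.193) = 0.4581
−0.034·log₂(0.034) = 0.1659
Sum ≈ 2.5936 → 2.594 bits.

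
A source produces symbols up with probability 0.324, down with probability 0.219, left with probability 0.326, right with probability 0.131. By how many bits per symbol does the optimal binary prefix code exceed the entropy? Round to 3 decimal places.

0.082 bits

Entropy H = −Σ p log₂ p ≈ 1.9179 bits.
Huffman merges: 131/1000+219/1000→7/20; 81/250+163/500→13/20; 7/20+13/20→1. L = 2 ≈ 2.0000.
L − H = 2.0000 − 1.9179 = 0.082 bits.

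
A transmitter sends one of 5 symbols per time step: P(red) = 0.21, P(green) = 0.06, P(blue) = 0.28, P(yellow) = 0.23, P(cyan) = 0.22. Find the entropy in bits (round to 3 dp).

H = −Σ pᵢ log₂ pᵢ.
−0.21·log₂(0.21) = 0.4728
−0.06·log₂(0.06) = 0.2435
−0.28·log₂(0.28) = 0.5142
−0.23·log₂(0.23) = 0.4877
−0.22·log₂(0.22) = 0.4806
Sum ≈ 2.1988 → 2.199 bits.

2.199 bits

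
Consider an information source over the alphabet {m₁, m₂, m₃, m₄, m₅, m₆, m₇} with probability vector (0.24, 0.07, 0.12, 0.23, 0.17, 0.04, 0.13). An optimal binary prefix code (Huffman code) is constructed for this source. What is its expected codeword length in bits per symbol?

2.64 bits/symbol

Repeatedly combine the two least-probable nodes; the expected code length is the sum of the merged weights.
merge 1/25 + 7/100 → 11/100
merge 11/100 + 3/25 → 23/100
merge 13/100 + 17/100 → 3/10
merge 23/100 + 23/100 → 23/50
merge 6/25 + 3/10 → 27/50
merge 23/50 + 27/50 → 1
L = 11/100 + 23/100 + 3/10 + 23/50 + 27/50 + 1 = 66/25 = 2.64 bits/symbol.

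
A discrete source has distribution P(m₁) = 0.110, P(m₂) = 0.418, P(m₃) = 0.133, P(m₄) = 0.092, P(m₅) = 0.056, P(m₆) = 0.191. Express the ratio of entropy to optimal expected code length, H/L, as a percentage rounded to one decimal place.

Entropy H = −Σ p log₂ p ≈ 2.2691 bits.
Huffman merges: 7/125+23/250→37/250; 11/100+133/1000→243/1000; 37/250+191/1000→339/1000; 243/1000+339/1000→291/500; 209/500+291/500→1. L = 289/125 ≈ 2.3120.
Efficiency = H/L = 2.2691/2.3120 = 98.1%.

98.1%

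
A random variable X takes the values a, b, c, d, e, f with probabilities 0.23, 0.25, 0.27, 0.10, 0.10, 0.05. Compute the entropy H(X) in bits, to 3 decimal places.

H = −Σ pᵢ log₂ pᵢ.
−0.23·log₂(0.23) = 0.4877
−0.25·log₂(0.25) = 0.5000
−0.27·log₂(0.27) = 0.5100
−0.10·log₂(0.10) = 0.3322
−0.10·log₂(0.10) = 0.3322
−0.05·log₂(0.05) = 0.2161
Sum ≈ 2.3782 → 2.378 bits.

2.378 bits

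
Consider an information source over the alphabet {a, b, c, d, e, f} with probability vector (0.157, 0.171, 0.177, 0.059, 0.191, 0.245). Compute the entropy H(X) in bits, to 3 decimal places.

H = −Σ pᵢ log₂ pᵢ.
−0.157·log₂(0.157) = 0.4194
−0.171·log₂(0.171) = 0.4357
−0.177·log₂(0.177) = 0.4422
−0.059·log₂(0.059) = 0.2409
−0.191·log₂(0.191) = 0.4562
−0.245·log₂(0.245) = 0.4971
Sum ≈ 2.4915 → 2.491 bits.

2.491 bits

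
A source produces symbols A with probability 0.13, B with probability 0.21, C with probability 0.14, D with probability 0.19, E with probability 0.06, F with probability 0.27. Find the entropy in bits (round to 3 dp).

2.461 bits

H = −Σ pᵢ log₂ pᵢ.
−0.13·log₂(0.13) = 0.3826
−0.21·log₂(0.21) = 0.4728
−0.14·log₂(0.14) = 0.3971
−0.19·log₂(0.19) = 0.4552
−0.06·log₂(0.06) = 0.2435
−0.27·log₂(0.27) = 0.5100
Sum ≈ 2.4614 → 2.461 bits.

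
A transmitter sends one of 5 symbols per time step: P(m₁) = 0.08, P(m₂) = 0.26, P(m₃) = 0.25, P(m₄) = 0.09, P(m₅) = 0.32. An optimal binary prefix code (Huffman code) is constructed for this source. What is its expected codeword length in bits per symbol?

Repeatedly combine the two least-probable nodes; the expected code length is the sum of the merged weights.
merge 2/25 + 9/100 → 17/100
merge 17/100 + 1/4 → 21/50
merge 13/50 + 8/25 → 29/50
merge 21/50 + 29/50 → 1
L = 17/100 + 21/50 + 29/50 + 1 = 217/100 = 2.17 bits/symbol.

2.17 bits/symbol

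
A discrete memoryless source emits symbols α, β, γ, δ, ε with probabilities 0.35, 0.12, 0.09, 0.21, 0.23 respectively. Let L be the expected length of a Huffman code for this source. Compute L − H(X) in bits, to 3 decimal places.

Entropy H = −Σ p log₂ p ≈ 2.1703 bits.
Huffman merges: 9/100+3/25→21/100; 21/100+21/100→21/50; 23/100+7/20→29/50; 21/50+29/50→1. L = 221/100 ≈ 2.2100.
L − H = 2.2100 − 2.1703 = 0.040 bits.

0.040 bits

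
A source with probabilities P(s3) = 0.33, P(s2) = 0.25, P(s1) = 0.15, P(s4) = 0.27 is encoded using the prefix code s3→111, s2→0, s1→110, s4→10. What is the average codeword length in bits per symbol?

L̄ = Σ pᵢ·ℓᵢ = 0.33·3 + 0.25·1 + 0.15·3 + 0.27·2 = 2.23 bits/symbol.

2.23 bits/symbol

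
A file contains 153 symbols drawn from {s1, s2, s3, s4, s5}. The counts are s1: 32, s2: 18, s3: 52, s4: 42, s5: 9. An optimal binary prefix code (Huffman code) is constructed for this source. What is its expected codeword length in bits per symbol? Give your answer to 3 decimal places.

2.176 bits/symbol

Probabilities are the counts divided by 153.
Repeatedly combine the two least-probable nodes; the expected code length is the sum of the merged weights.
merge 1/17 + 2/17 → 3/17
merge 3/17 + 32/153 → 59/153
merge 14/51 + 52/153 → 94/153
merge 59/153 + 94/153 → 1
L = 3/17 + 59/153 + 94/153 + 1 = 37/17 ≈ 2.176 bits/symbol.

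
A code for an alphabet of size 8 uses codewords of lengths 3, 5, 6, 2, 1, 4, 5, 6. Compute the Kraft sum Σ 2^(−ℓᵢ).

1.03125

With common denominator 2^6 = 64: Σ 2^(−ℓᵢ) = 8/64 + 2/64 + 1/64 + 16/64 + 32/64 + 4/64 + 2/64 + 1/64 = 66/64 = 1.03125.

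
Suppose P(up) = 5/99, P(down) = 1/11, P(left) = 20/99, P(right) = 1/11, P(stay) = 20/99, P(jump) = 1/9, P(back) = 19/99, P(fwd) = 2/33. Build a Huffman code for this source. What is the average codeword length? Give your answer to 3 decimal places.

Repeatedly combine the two least-probable nodes; the expected code length is the sum of the merged weights.
merge 5/99 + 2/33 → 1/9
merge 1/11 + 1/11 → 2/11
merge 1/9 + 1/9 → 2/9
merge 2/11 + 19/99 → 37/99
merge 20/99 + 20/99 → 40/99
merge 2/9 + 37/99 → 59/99
merge 40/99 + 59/99 → 1
L = 1/9 + 2/11 + 2/9 + 37/99 + 40/99 + 59/99 + 1 = 26/9 ≈ 2.889 bits/symbol.

2.889 bits/symbol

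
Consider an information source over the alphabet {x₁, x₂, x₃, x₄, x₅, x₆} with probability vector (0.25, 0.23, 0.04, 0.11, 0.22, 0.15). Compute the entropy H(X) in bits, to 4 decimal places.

2.4148 bits

H = −Σ pᵢ log₂ pᵢ.
−0.25·log₂(0.25) = 0.5000
−0.23·log₂(0.23) = 0.4877
−0.04·log₂(0.04) = 0.1858
−0.11·log₂(0.11) = 0.3503
−0.22·log₂(0.22) = 0.4806
−0.15·log₂(0.15) = 0.4105
Sum ≈ 2.4148 → 2.4148 bits.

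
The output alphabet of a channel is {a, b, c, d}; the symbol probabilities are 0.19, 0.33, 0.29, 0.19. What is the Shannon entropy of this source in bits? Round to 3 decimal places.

1.956 bits

H = −Σ pᵢ log₂ pᵢ.
−0.19·log₂(0.19) = 0.4552
−0.33·log₂(0.33) = 0.5278
−0.29·log₂(0.29) = 0.5179
−0.19·log₂(0.19) = 0.4552
Sum ≈ 1.9562 → 1.956 bits.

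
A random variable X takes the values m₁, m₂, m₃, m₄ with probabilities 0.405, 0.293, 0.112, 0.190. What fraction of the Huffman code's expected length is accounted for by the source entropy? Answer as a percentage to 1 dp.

97.8%

Entropy H = −Σ p log₂ p ≈ 1.8560 bits.
Huffman merges: 14/125+19/100→151/500; 293/1000+151/500→119/200; 81/200+119/200→1. L = 1897/1000 ≈ 1.8970.
Efficiency = H/L = 1.8560/1.8970 = 97.8%.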